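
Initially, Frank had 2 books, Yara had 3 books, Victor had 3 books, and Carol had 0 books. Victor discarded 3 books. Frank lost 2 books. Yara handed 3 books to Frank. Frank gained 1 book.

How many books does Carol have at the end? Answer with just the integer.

Tracking counts step by step:
Start: Frank=2, Yara=3, Victor=3, Carol=0
Event 1 (Victor -3): Victor: 3 -> 0. State: Frank=2, Yara=3, Victor=0, Carol=0
Event 2 (Frank -2): Frank: 2 -> 0. State: Frank=0, Yara=3, Victor=0, Carol=0
Event 3 (Yara -> Frank, 3): Yara: 3 -> 0, Frank: 0 -> 3. State: Frank=3, Yara=0, Victor=0, Carol=0
Event 4 (Frank +1): Frank: 3 -> 4. State: Frank=4, Yara=0, Victor=0, Carol=0

Carol's final count: 0

Answer: 0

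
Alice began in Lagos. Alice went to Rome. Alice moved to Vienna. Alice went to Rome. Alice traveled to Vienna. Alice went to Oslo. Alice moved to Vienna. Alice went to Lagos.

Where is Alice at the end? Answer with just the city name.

Tracking Alice's location:
Start: Alice is in Lagos.
After move 1: Lagos -> Rome. Alice is in Rome.
After move 2: Rome -> Vienna. Alice is in Vienna.
After move 3: Vienna -> Rome. Alice is in Rome.
After move 4: Rome -> Vienna. Alice is in Vienna.
After move 5: Vienna -> Oslo. Alice is in Oslo.
After move 6: Oslo -> Vienna. Alice is in Vienna.
After move 7: Vienna -> Lagos. Alice is in Lagos.

Answer: Lagos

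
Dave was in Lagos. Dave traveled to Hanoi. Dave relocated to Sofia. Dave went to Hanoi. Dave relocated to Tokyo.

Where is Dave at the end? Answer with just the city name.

Tracking Dave's location:
Start: Dave is in Lagos.
After move 1: Lagos -> Hanoi. Dave is in Hanoi.
After move 2: Hanoi -> Sofia. Dave is in Sofia.
After move 3: Sofia -> Hanoi. Dave is in Hanoi.
After move 4: Hanoi -> Tokyo. Dave is in Tokyo.

Answer: Tokyo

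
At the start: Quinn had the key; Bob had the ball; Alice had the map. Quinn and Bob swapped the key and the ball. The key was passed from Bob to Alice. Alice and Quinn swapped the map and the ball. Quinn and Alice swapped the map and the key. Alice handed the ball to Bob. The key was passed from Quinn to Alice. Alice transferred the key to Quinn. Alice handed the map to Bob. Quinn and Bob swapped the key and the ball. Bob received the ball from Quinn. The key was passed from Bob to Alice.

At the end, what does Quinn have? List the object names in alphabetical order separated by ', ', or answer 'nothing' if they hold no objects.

Tracking all object holders:
Start: key:Quinn, ball:Bob, map:Alice
Event 1 (swap key<->ball: now key:Bob, ball:Quinn). State: key:Bob, ball:Quinn, map:Alice
Event 2 (give key: Bob -> Alice). State: key:Alice, ball:Quinn, map:Alice
Event 3 (swap map<->ball: now map:Quinn, ball:Alice). State: key:Alice, ball:Alice, map:Quinn
Event 4 (swap map<->key: now map:Alice, key:Quinn). State: key:Quinn, ball:Alice, map:Alice
Event 5 (give ball: Alice -> Bob). State: key:Quinn, ball:Bob, map:Alice
Event 6 (give key: Quinn -> Alice). State: key:Alice, ball:Bob, map:Alice
Event 7 (give key: Alice -> Quinn). State: key:Quinn, ball:Bob, map:Alice
Event 8 (give map: Alice -> Bob). State: key:Quinn, ball:Bob, map:Bob
Event 9 (swap key<->ball: now key:Bob, ball:Quinn). State: key:Bob, ball:Quinn, map:Bob
Event 10 (give ball: Quinn -> Bob). State: key:Bob, ball:Bob, map:Bob
Event 11 (give key: Bob -> Alice). State: key:Alice, ball:Bob, map:Bob

Final state: key:Alice, ball:Bob, map:Bob
Quinn holds: (nothing).

Answer: nothing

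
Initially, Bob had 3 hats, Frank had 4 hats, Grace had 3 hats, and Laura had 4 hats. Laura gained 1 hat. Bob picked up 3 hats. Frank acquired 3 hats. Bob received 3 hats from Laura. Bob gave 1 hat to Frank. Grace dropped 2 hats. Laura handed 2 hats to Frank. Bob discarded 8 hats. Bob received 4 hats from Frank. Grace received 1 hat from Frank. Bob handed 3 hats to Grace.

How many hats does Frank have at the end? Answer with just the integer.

Tracking counts step by step:
Start: Bob=3, Frank=4, Grace=3, Laura=4
Event 1 (Laura +1): Laura: 4 -> 5. State: Bob=3, Frank=4, Grace=3, Laura=5
Event 2 (Bob +3): Bob: 3 -> 6. State: Bob=6, Frank=4, Grace=3, Laura=5
Event 3 (Frank +3): Frank: 4 -> 7. State: Bob=6, Frank=7, Grace=3, Laura=5
Event 4 (Laura -> Bob, 3): Laura: 5 -> 2, Bob: 6 -> 9. State: Bob=9, Frank=7, Grace=3, Laura=2
Event 5 (Bob -> Frank, 1): Bob: 9 -> 8, Frank: 7 -> 8. State: Bob=8, Frank=8, Grace=3, Laura=2
Event 6 (Grace -2): Grace: 3 -> 1. State: Bob=8, Frank=8, Grace=1, Laura=2
Event 7 (Laura -> Frank, 2): Laura: 2 -> 0, Frank: 8 -> 10. State: Bob=8, Frank=10, Grace=1, Laura=0
Event 8 (Bob -8): Bob: 8 -> 0. State: Bob=0, Frank=10, Grace=1, Laura=0
Event 9 (Frank -> Bob, 4): Frank: 10 -> 6, Bob: 0 -> 4. State: Bob=4, Frank=6, Grace=1, Laura=0
Event 10 (Frank -> Grace, 1): Frank: 6 -> 5, Grace: 1 -> 2. State: Bob=4, Frank=5, Grace=2, Laura=0
Event 11 (Bob -> Grace, 3): Bob: 4 -> 1, Grace: 2 -> 5. State: Bob=1, Frank=5, Grace=5, Laura=0

Frank's final count: 5

Answer: 5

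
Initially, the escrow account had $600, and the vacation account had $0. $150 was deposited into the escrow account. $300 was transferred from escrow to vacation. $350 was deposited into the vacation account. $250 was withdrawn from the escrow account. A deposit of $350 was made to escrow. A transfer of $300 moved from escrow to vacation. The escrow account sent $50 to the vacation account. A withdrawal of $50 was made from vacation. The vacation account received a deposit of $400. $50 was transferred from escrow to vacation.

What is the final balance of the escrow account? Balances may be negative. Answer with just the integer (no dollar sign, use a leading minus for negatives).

Tracking account balances step by step:
Start: escrow=600, vacation=0
Event 1 (deposit 150 to escrow): escrow: 600 + 150 = 750. Balances: escrow=750, vacation=0
Event 2 (transfer 300 escrow -> vacation): escrow: 750 - 300 = 450, vacation: 0 + 300 = 300. Balances: escrow=450, vacation=300
Event 3 (deposit 350 to vacation): vacation: 300 + 350 = 650. Balances: escrow=450, vacation=650
Event 4 (withdraw 250 from escrow): escrow: 450 - 250 = 200. Balances: escrow=200, vacation=650
Event 5 (deposit 350 to escrow): escrow: 200 + 350 = 550. Balances: escrow=550, vacation=650
Event 6 (transfer 300 escrow -> vacation): escrow: 550 - 300 = 250, vacation: 650 + 300 = 950. Balances: escrow=250, vacation=950
Event 7 (transfer 50 escrow -> vacation): escrow: 250 - 50 = 200, vacation: 950 + 50 = 1000. Balances: escrow=200, vacation=1000
Event 8 (withdraw 50 from vacation): vacation: 1000 - 50 = 950. Balances: escrow=200, vacation=950
Event 9 (deposit 400 to vacation): vacation: 950 + 400 = 1350. Balances: escrow=200, vacation=1350
Event 10 (transfer 50 escrow -> vacation): escrow: 200 - 50 = 150, vacation: 1350 + 50 = 1400. Balances: escrow=150, vacation=1400

Final balance of escrow: 150

Answer: 150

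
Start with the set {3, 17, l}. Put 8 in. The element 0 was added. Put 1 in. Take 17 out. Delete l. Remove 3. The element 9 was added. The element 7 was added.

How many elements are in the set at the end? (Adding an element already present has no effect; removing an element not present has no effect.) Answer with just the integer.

Answer: 5

Derivation:
Tracking the set through each operation:
Start: {17, 3, l}
Event 1 (add 8): added. Set: {17, 3, 8, l}
Event 2 (add 0): added. Set: {0, 17, 3, 8, l}
Event 3 (add 1): added. Set: {0, 1, 17, 3, 8, l}
Event 4 (remove 17): removed. Set: {0, 1, 3, 8, l}
Event 5 (remove l): removed. Set: {0, 1, 3, 8}
Event 6 (remove 3): removed. Set: {0, 1, 8}
Event 7 (add 9): added. Set: {0, 1, 8, 9}
Event 8 (add 7): added. Set: {0, 1, 7, 8, 9}

Final set: {0, 1, 7, 8, 9} (size 5)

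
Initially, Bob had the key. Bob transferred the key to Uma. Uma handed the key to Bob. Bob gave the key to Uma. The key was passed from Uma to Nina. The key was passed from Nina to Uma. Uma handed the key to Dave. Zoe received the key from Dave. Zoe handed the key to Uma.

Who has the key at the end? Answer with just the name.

Answer: Uma

Derivation:
Tracking the key through each event:
Start: Bob has the key.
After event 1: Uma has the key.
After event 2: Bob has the key.
After event 3: Uma has the key.
After event 4: Nina has the key.
After event 5: Uma has the key.
After event 6: Dave has the key.
After event 7: Zoe has the key.
After event 8: Uma has the key.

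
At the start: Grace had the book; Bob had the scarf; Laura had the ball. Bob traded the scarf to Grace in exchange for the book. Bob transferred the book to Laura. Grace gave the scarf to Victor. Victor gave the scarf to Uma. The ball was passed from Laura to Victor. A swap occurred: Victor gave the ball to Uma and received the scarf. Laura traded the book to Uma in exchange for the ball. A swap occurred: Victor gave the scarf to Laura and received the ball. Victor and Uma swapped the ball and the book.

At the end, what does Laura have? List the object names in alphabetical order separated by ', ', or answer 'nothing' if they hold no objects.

Tracking all object holders:
Start: book:Grace, scarf:Bob, ball:Laura
Event 1 (swap scarf<->book: now scarf:Grace, book:Bob). State: book:Bob, scarf:Grace, ball:Laura
Event 2 (give book: Bob -> Laura). State: book:Laura, scarf:Grace, ball:Laura
Event 3 (give scarf: Grace -> Victor). State: book:Laura, scarf:Victor, ball:Laura
Event 4 (give scarf: Victor -> Uma). State: book:Laura, scarf:Uma, ball:Laura
Event 5 (give ball: Laura -> Victor). State: book:Laura, scarf:Uma, ball:Victor
Event 6 (swap ball<->scarf: now ball:Uma, scarf:Victor). State: book:Laura, scarf:Victor, ball:Uma
Event 7 (swap book<->ball: now book:Uma, ball:Laura). State: book:Uma, scarf:Victor, ball:Laura
Event 8 (swap scarf<->ball: now scarf:Laura, ball:Victor). State: book:Uma, scarf:Laura, ball:Victor
Event 9 (swap ball<->book: now ball:Uma, book:Victor). State: book:Victor, scarf:Laura, ball:Uma

Final state: book:Victor, scarf:Laura, ball:Uma
Laura holds: scarf.

Answer: scarf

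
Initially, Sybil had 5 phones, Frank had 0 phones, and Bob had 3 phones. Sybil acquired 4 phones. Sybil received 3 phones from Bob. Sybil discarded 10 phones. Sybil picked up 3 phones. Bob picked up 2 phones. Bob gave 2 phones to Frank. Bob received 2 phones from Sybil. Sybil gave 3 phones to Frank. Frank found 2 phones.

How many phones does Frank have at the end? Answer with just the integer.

Answer: 7

Derivation:
Tracking counts step by step:
Start: Sybil=5, Frank=0, Bob=3
Event 1 (Sybil +4): Sybil: 5 -> 9. State: Sybil=9, Frank=0, Bob=3
Event 2 (Bob -> Sybil, 3): Bob: 3 -> 0, Sybil: 9 -> 12. State: Sybil=12, Frank=0, Bob=0
Event 3 (Sybil -10): Sybil: 12 -> 2. State: Sybil=2, Frank=0, Bob=0
Event 4 (Sybil +3): Sybil: 2 -> 5. State: Sybil=5, Frank=0, Bob=0
Event 5 (Bob +2): Bob: 0 -> 2. State: Sybil=5, Frank=0, Bob=2
Event 6 (Bob -> Frank, 2): Bob: 2 -> 0, Frank: 0 -> 2. State: Sybil=5, Frank=2, Bob=0
Event 7 (Sybil -> Bob, 2): Sybil: 5 -> 3, Bob: 0 -> 2. State: Sybil=3, Frank=2, Bob=2
Event 8 (Sybil -> Frank, 3): Sybil: 3 -> 0, Frank: 2 -> 5. State: Sybil=0, Frank=5, Bob=2
Event 9 (Frank +2): Frank: 5 -> 7. State: Sybil=0, Frank=7, Bob=2

Frank's final count: 7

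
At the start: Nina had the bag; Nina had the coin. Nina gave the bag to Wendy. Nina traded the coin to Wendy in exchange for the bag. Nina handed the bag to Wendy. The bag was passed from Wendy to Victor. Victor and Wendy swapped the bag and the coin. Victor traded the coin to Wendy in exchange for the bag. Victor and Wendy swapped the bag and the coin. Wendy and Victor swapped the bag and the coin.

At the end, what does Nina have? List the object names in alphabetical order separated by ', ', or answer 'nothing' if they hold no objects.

Tracking all object holders:
Start: bag:Nina, coin:Nina
Event 1 (give bag: Nina -> Wendy). State: bag:Wendy, coin:Nina
Event 2 (swap coin<->bag: now coin:Wendy, bag:Nina). State: bag:Nina, coin:Wendy
Event 3 (give bag: Nina -> Wendy). State: bag:Wendy, coin:Wendy
Event 4 (give bag: Wendy -> Victor). State: bag:Victor, coin:Wendy
Event 5 (swap bag<->coin: now bag:Wendy, coin:Victor). State: bag:Wendy, coin:Victor
Event 6 (swap coin<->bag: now coin:Wendy, bag:Victor). State: bag:Victor, coin:Wendy
Event 7 (swap bag<->coin: now bag:Wendy, coin:Victor). State: bag:Wendy, coin:Victor
Event 8 (swap bag<->coin: now bag:Victor, coin:Wendy). State: bag:Victor, coin:Wendy

Final state: bag:Victor, coin:Wendy
Nina holds: (nothing).

Answer: nothing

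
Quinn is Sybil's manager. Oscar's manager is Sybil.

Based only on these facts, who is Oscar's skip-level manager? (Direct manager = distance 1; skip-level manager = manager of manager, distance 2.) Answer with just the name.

Answer: Quinn

Derivation:
Reconstructing the manager chain from the given facts:
  Quinn -> Sybil -> Oscar
(each arrow means 'manager of the next')
Positions in the chain (0 = top):
  position of Quinn: 0
  position of Sybil: 1
  position of Oscar: 2

Oscar is at position 2; the skip-level manager is 2 steps up the chain, i.e. position 0: Quinn.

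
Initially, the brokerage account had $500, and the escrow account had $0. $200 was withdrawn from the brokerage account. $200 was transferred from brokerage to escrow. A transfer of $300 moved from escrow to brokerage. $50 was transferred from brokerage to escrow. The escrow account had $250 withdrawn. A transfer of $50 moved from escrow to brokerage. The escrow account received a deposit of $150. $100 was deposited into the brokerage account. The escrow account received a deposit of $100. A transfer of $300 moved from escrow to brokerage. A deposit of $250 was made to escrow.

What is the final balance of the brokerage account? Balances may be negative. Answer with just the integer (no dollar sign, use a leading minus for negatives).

Answer: 800

Derivation:
Tracking account balances step by step:
Start: brokerage=500, escrow=0
Event 1 (withdraw 200 from brokerage): brokerage: 500 - 200 = 300. Balances: brokerage=300, escrow=0
Event 2 (transfer 200 brokerage -> escrow): brokerage: 300 - 200 = 100, escrow: 0 + 200 = 200. Balances: brokerage=100, escrow=200
Event 3 (transfer 300 escrow -> brokerage): escrow: 200 - 300 = -100, brokerage: 100 + 300 = 400. Balances: brokerage=400, escrow=-100
Event 4 (transfer 50 brokerage -> escrow): brokerage: 400 - 50 = 350, escrow: -100 + 50 = -50. Balances: brokerage=350, escrow=-50
Event 5 (withdraw 250 from escrow): escrow: -50 - 250 = -300. Balances: brokerage=350, escrow=-300
Event 6 (transfer 50 escrow -> brokerage): escrow: -300 - 50 = -350, brokerage: 350 + 50 = 400. Balances: brokerage=400, escrow=-350
Event 7 (deposit 150 to escrow): escrow: -350 + 150 = -200. Balances: brokerage=400, escrow=-200
Event 8 (deposit 100 to brokerage): brokerage: 400 + 100 = 500. Balances: brokerage=500, escrow=-200
Event 9 (deposit 100 to escrow): escrow: -200 + 100 = -100. Balances: brokerage=500, escrow=-100
Event 10 (transfer 300 escrow -> brokerage): escrow: -100 - 300 = -400, brokerage: 500 + 300 = 800. Balances: brokerage=800, escrow=-400
Event 11 (deposit 250 to escrow): escrow: -400 + 250 = -150. Balances: brokerage=800, escrow=-150

Final balance of brokerage: 800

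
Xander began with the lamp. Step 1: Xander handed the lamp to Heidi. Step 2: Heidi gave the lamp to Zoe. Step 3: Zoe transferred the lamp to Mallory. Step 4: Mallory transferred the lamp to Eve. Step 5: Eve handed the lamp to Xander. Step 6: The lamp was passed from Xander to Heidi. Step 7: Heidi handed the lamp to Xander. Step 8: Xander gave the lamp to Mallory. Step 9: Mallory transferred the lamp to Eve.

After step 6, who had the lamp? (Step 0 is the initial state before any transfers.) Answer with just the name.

Tracking the lamp holder through step 6:
After step 0 (start): Xander
After step 1: Heidi
After step 2: Zoe
After step 3: Mallory
After step 4: Eve
After step 5: Xander
After step 6: Heidi

At step 6, the holder is Heidi.

Answer: Heidi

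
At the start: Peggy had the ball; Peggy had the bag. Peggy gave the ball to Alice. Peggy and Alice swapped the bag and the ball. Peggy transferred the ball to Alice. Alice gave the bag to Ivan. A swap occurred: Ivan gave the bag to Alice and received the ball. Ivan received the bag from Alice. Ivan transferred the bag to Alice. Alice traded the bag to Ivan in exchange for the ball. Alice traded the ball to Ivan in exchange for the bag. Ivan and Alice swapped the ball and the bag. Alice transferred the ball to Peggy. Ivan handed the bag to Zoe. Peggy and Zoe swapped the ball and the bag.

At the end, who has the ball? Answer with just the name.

Answer: Zoe

Derivation:
Tracking all object holders:
Start: ball:Peggy, bag:Peggy
Event 1 (give ball: Peggy -> Alice). State: ball:Alice, bag:Peggy
Event 2 (swap bag<->ball: now bag:Alice, ball:Peggy). State: ball:Peggy, bag:Alice
Event 3 (give ball: Peggy -> Alice). State: ball:Alice, bag:Alice
Event 4 (give bag: Alice -> Ivan). State: ball:Alice, bag:Ivan
Event 5 (swap bag<->ball: now bag:Alice, ball:Ivan). State: ball:Ivan, bag:Alice
Event 6 (give bag: Alice -> Ivan). State: ball:Ivan, bag:Ivan
Event 7 (give bag: Ivan -> Alice). State: ball:Ivan, bag:Alice
Event 8 (swap bag<->ball: now bag:Ivan, ball:Alice). State: ball:Alice, bag:Ivan
Event 9 (swap ball<->bag: now ball:Ivan, bag:Alice). State: ball:Ivan, bag:Alice
Event 10 (swap ball<->bag: now ball:Alice, bag:Ivan). State: ball:Alice, bag:Ivan
Event 11 (give ball: Alice -> Peggy). State: ball:Peggy, bag:Ivan
Event 12 (give bag: Ivan -> Zoe). State: ball:Peggy, bag:Zoe
Event 13 (swap ball<->bag: now ball:Zoe, bag:Peggy). State: ball:Zoe, bag:Peggy

Final state: ball:Zoe, bag:Peggy
The ball is held by Zoe.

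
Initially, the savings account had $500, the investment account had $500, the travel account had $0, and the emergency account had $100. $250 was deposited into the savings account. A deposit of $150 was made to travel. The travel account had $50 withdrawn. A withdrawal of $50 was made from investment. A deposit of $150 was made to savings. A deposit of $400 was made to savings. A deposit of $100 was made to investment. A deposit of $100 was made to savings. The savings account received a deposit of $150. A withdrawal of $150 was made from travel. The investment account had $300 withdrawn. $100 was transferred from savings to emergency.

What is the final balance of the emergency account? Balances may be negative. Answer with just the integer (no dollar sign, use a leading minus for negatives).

Answer: 200

Derivation:
Tracking account balances step by step:
Start: savings=500, investment=500, travel=0, emergency=100
Event 1 (deposit 250 to savings): savings: 500 + 250 = 750. Balances: savings=750, investment=500, travel=0, emergency=100
Event 2 (deposit 150 to travel): travel: 0 + 150 = 150. Balances: savings=750, investment=500, travel=150, emergency=100
Event 3 (withdraw 50 from travel): travel: 150 - 50 = 100. Balances: savings=750, investment=500, travel=100, emergency=100
Event 4 (withdraw 50 from investment): investment: 500 - 50 = 450. Balances: savings=750, investment=450, travel=100, emergency=100
Event 5 (deposit 150 to savings): savings: 750 + 150 = 900. Balances: savings=900, investment=450, travel=100, emergency=100
Event 6 (deposit 400 to savings): savings: 900 + 400 = 1300. Balances: savings=1300, investment=450, travel=100, emergency=100
Event 7 (deposit 100 to investment): investment: 450 + 100 = 550. Balances: savings=1300, investment=550, travel=100, emergency=100
Event 8 (deposit 100 to savings): savings: 1300 + 100 = 1400. Balances: savings=1400, investment=550, travel=100, emergency=100
Event 9 (deposit 150 to savings): savings: 1400 + 150 = 1550. Balances: savings=1550, investment=550, travel=100, emergency=100
Event 10 (withdraw 150 from travel): travel: 100 - 150 = -50. Balances: savings=1550, investment=550, travel=-50, emergency=100
Event 11 (withdraw 300 from investment): investment: 550 - 300 = 250. Balances: savings=1550, investment=250, travel=-50, emergency=100
Event 12 (transfer 100 savings -> emergency): savings: 1550 - 100 = 1450, emergency: 100 + 100 = 200. Balances: savings=1450, investment=250, travel=-50, emergency=200

Final balance of emergency: 200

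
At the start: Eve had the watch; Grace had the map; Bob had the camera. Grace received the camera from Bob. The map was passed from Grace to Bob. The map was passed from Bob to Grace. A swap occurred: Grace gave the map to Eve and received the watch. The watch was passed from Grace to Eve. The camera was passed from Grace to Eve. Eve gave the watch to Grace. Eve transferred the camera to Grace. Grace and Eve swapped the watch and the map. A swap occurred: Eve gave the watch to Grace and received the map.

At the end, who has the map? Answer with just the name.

Tracking all object holders:
Start: watch:Eve, map:Grace, camera:Bob
Event 1 (give camera: Bob -> Grace). State: watch:Eve, map:Grace, camera:Grace
Event 2 (give map: Grace -> Bob). State: watch:Eve, map:Bob, camera:Grace
Event 3 (give map: Bob -> Grace). State: watch:Eve, map:Grace, camera:Grace
Event 4 (swap map<->watch: now map:Eve, watch:Grace). State: watch:Grace, map:Eve, camera:Grace
Event 5 (give watch: Grace -> Eve). State: watch:Eve, map:Eve, camera:Grace
Event 6 (give camera: Grace -> Eve). State: watch:Eve, map:Eve, camera:Eve
Event 7 (give watch: Eve -> Grace). State: watch:Grace, map:Eve, camera:Eve
Event 8 (give camera: Eve -> Grace). State: watch:Grace, map:Eve, camera:Grace
Event 9 (swap watch<->map: now watch:Eve, map:Grace). State: watch:Eve, map:Grace, camera:Grace
Event 10 (swap watch<->map: now watch:Grace, map:Eve). State: watch:Grace, map:Eve, camera:Grace

Final state: watch:Grace, map:Eve, camera:Grace
The map is held by Eve.

Answer: Eve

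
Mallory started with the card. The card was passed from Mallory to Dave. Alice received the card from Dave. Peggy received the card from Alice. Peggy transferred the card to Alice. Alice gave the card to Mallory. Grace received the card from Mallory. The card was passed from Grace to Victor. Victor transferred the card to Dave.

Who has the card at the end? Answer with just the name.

Tracking the card through each event:
Start: Mallory has the card.
After event 1: Dave has the card.
After event 2: Alice has the card.
After event 3: Peggy has the card.
After event 4: Alice has the card.
After event 5: Mallory has the card.
After event 6: Grace has the card.
After event 7: Victor has the card.
After event 8: Dave has the card.

Answer: Dave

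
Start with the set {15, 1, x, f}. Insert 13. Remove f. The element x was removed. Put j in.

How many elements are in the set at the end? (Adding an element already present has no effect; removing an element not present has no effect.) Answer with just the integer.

Answer: 4

Derivation:
Tracking the set through each operation:
Start: {1, 15, f, x}
Event 1 (add 13): added. Set: {1, 13, 15, f, x}
Event 2 (remove f): removed. Set: {1, 13, 15, x}
Event 3 (remove x): removed. Set: {1, 13, 15}
Event 4 (add j): added. Set: {1, 13, 15, j}

Final set: {1, 13, 15, j} (size 4)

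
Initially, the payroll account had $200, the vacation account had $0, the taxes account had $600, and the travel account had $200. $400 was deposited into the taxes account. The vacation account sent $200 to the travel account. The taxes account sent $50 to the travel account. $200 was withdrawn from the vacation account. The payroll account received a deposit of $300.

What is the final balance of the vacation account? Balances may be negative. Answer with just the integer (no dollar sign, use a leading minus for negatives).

Tracking account balances step by step:
Start: payroll=200, vacation=0, taxes=600, travel=200
Event 1 (deposit 400 to taxes): taxes: 600 + 400 = 1000. Balances: payroll=200, vacation=0, taxes=1000, travel=200
Event 2 (transfer 200 vacation -> travel): vacation: 0 - 200 = -200, travel: 200 + 200 = 400. Balances: payroll=200, vacation=-200, taxes=1000, travel=400
Event 3 (transfer 50 taxes -> travel): taxes: 1000 - 50 = 950, travel: 400 + 50 = 450. Balances: payroll=200, vacation=-200, taxes=950, travel=450
Event 4 (withdraw 200 from vacation): vacation: -200 - 200 = -400. Balances: payroll=200, vacation=-400, taxes=950, travel=450
Event 5 (deposit 300 to payroll): payroll: 200 + 300 = 500. Balances: payroll=500, vacation=-400, taxes=950, travel=450

Final balance of vacation: -400

Answer: -400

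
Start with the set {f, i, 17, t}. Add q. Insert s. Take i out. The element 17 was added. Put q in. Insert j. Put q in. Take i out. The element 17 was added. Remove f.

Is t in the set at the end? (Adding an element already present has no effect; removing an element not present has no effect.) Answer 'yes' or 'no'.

Answer: yes

Derivation:
Tracking the set through each operation:
Start: {17, f, i, t}
Event 1 (add q): added. Set: {17, f, i, q, t}
Event 2 (add s): added. Set: {17, f, i, q, s, t}
Event 3 (remove i): removed. Set: {17, f, q, s, t}
Event 4 (add 17): already present, no change. Set: {17, f, q, s, t}
Event 5 (add q): already present, no change. Set: {17, f, q, s, t}
Event 6 (add j): added. Set: {17, f, j, q, s, t}
Event 7 (add q): already present, no change. Set: {17, f, j, q, s, t}
Event 8 (remove i): not present, no change. Set: {17, f, j, q, s, t}
Event 9 (add 17): already present, no change. Set: {17, f, j, q, s, t}
Event 10 (remove f): removed. Set: {17, j, q, s, t}

Final set: {17, j, q, s, t} (size 5)
t is in the final set.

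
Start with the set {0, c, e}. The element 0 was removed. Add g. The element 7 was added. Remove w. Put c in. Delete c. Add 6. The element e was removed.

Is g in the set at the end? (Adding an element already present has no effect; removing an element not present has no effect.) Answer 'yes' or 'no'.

Tracking the set through each operation:
Start: {0, c, e}
Event 1 (remove 0): removed. Set: {c, e}
Event 2 (add g): added. Set: {c, e, g}
Event 3 (add 7): added. Set: {7, c, e, g}
Event 4 (remove w): not present, no change. Set: {7, c, e, g}
Event 5 (add c): already present, no change. Set: {7, c, e, g}
Event 6 (remove c): removed. Set: {7, e, g}
Event 7 (add 6): added. Set: {6, 7, e, g}
Event 8 (remove e): removed. Set: {6, 7, g}

Final set: {6, 7, g} (size 3)
g is in the final set.

Answer: yes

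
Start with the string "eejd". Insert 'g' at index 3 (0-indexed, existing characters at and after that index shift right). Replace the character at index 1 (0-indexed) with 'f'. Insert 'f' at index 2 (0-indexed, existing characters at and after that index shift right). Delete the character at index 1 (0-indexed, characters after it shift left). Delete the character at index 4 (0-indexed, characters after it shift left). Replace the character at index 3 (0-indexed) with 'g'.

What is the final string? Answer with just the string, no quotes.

Applying each edit step by step:
Start: "eejd"
Op 1 (insert 'g' at idx 3): "eejd" -> "eejgd"
Op 2 (replace idx 1: 'e' -> 'f'): "eejgd" -> "efjgd"
Op 3 (insert 'f' at idx 2): "efjgd" -> "effjgd"
Op 4 (delete idx 1 = 'f'): "effjgd" -> "efjgd"
Op 5 (delete idx 4 = 'd'): "efjgd" -> "efjg"
Op 6 (replace idx 3: 'g' -> 'g'): "efjg" -> "efjg"

Answer: efjg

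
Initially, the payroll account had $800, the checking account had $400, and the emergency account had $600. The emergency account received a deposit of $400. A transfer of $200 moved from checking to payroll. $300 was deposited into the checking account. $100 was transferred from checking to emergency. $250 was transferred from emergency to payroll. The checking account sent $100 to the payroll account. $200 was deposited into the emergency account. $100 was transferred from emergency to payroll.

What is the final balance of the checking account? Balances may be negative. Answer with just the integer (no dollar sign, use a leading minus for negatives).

Tracking account balances step by step:
Start: payroll=800, checking=400, emergency=600
Event 1 (deposit 400 to emergency): emergency: 600 + 400 = 1000. Balances: payroll=800, checking=400, emergency=1000
Event 2 (transfer 200 checking -> payroll): checking: 400 - 200 = 200, payroll: 800 + 200 = 1000. Balances: payroll=1000, checking=200, emergency=1000
Event 3 (deposit 300 to checking): checking: 200 + 300 = 500. Balances: payroll=1000, checking=500, emergency=1000
Event 4 (transfer 100 checking -> emergency): checking: 500 - 100 = 400, emergency: 1000 + 100 = 1100. Balances: payroll=1000, checking=400, emergency=1100
Event 5 (transfer 250 emergency -> payroll): emergency: 1100 - 250 = 850, payroll: 1000 + 250 = 1250. Balances: payroll=1250, checking=400, emergency=850
Event 6 (transfer 100 checking -> payroll): checking: 400 - 100 = 300, payroll: 1250 + 100 = 1350. Balances: payroll=1350, checking=300, emergency=850
Event 7 (deposit 200 to emergency): emergency: 850 + 200 = 1050. Balances: payroll=1350, checking=300, emergency=1050
Event 8 (transfer 100 emergency -> payroll): emergency: 1050 - 100 = 950, payroll: 1350 + 100 = 1450. Balances: payroll=1450, checking=300, emergency=950

Final balance of checking: 300

Answer: 300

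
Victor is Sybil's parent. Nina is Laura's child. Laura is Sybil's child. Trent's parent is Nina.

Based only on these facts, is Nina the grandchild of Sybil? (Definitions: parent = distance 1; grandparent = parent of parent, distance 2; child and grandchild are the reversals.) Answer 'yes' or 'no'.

Answer: yes

Derivation:
Reconstructing the parent chain from the given facts:
  Victor -> Sybil -> Laura -> Nina -> Trent
(each arrow means 'parent of the next')
Positions in the chain (0 = top):
  position of Victor: 0
  position of Sybil: 1
  position of Laura: 2
  position of Nina: 3
  position of Trent: 4

Nina is at position 3, Sybil is at position 1; signed distance (j - i) = -2.
'grandchild' requires j - i = -2. Actual distance is -2, so the relation HOLDS.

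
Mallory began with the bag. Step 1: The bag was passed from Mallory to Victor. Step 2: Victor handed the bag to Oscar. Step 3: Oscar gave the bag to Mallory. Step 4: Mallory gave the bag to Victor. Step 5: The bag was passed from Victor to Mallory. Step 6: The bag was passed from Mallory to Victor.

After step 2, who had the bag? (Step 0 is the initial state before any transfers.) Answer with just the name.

Tracking the bag holder through step 2:
After step 0 (start): Mallory
After step 1: Victor
After step 2: Oscar

At step 2, the holder is Oscar.

Answer: Oscar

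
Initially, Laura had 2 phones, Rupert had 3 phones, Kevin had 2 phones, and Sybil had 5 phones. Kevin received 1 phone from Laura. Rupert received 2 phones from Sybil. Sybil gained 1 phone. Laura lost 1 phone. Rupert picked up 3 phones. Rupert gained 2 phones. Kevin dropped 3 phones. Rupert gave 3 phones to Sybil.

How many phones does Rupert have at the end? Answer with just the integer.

Answer: 7

Derivation:
Tracking counts step by step:
Start: Laura=2, Rupert=3, Kevin=2, Sybil=5
Event 1 (Laura -> Kevin, 1): Laura: 2 -> 1, Kevin: 2 -> 3. State: Laura=1, Rupert=3, Kevin=3, Sybil=5
Event 2 (Sybil -> Rupert, 2): Sybil: 5 -> 3, Rupert: 3 -> 5. State: Laura=1, Rupert=5, Kevin=3, Sybil=3
Event 3 (Sybil +1): Sybil: 3 -> 4. State: Laura=1, Rupert=5, Kevin=3, Sybil=4
Event 4 (Laura -1): Laura: 1 -> 0. State: Laura=0, Rupert=5, Kevin=3, Sybil=4
Event 5 (Rupert +3): Rupert: 5 -> 8. State: Laura=0, Rupert=8, Kevin=3, Sybil=4
Event 6 (Rupert +2): Rupert: 8 -> 10. State: Laura=0, Rupert=10, Kevin=3, Sybil=4
Event 7 (Kevin -3): Kevin: 3 -> 0. State: Laura=0, Rupert=10, Kevin=0, Sybil=4
Event 8 (Rupert -> Sybil, 3): Rupert: 10 -> 7, Sybil: 4 -> 7. State: Laura=0, Rupert=7, Kevin=0, Sybil=7

Rupert's final count: 7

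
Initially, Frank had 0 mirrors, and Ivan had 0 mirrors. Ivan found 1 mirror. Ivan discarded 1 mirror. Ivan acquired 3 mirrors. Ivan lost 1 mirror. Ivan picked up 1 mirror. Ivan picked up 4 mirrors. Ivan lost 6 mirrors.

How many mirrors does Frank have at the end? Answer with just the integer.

Answer: 0

Derivation:
Tracking counts step by step:
Start: Frank=0, Ivan=0
Event 1 (Ivan +1): Ivan: 0 -> 1. State: Frank=0, Ivan=1
Event 2 (Ivan -1): Ivan: 1 -> 0. State: Frank=0, Ivan=0
Event 3 (Ivan +3): Ivan: 0 -> 3. State: Frank=0, Ivan=3
Event 4 (Ivan -1): Ivan: 3 -> 2. State: Frank=0, Ivan=2
Event 5 (Ivan +1): Ivan: 2 -> 3. State: Frank=0, Ivan=3
Event 6 (Ivan +4): Ivan: 3 -> 7. State: Frank=0, Ivan=7
Event 7 (Ivan -6): Ivan: 7 -> 1. State: Frank=0, Ivan=1

Frank's final count: 0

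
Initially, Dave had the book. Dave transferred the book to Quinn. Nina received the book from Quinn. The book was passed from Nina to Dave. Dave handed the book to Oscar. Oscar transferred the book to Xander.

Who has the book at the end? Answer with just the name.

Tracking the book through each event:
Start: Dave has the book.
After event 1: Quinn has the book.
After event 2: Nina has the book.
After event 3: Dave has the book.
After event 4: Oscar has the book.
After event 5: Xander has the book.

Answer: Xander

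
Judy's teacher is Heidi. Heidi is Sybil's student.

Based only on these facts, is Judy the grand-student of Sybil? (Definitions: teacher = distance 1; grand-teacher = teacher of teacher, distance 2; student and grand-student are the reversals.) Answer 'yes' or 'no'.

Answer: yes

Derivation:
Reconstructing the teacher chain from the given facts:
  Sybil -> Heidi -> Judy
(each arrow means 'teacher of the next')
Positions in the chain (0 = top):
  position of Sybil: 0
  position of Heidi: 1
  position of Judy: 2

Judy is at position 2, Sybil is at position 0; signed distance (j - i) = -2.
'grand-student' requires j - i = -2. Actual distance is -2, so the relation HOLDS.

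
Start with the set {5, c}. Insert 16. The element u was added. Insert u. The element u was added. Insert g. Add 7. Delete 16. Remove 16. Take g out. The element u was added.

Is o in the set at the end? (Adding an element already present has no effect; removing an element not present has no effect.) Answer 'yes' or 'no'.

Tracking the set through each operation:
Start: {5, c}
Event 1 (add 16): added. Set: {16, 5, c}
Event 2 (add u): added. Set: {16, 5, c, u}
Event 3 (add u): already present, no change. Set: {16, 5, c, u}
Event 4 (add u): already present, no change. Set: {16, 5, c, u}
Event 5 (add g): added. Set: {16, 5, c, g, u}
Event 6 (add 7): added. Set: {16, 5, 7, c, g, u}
Event 7 (remove 16): removed. Set: {5, 7, c, g, u}
Event 8 (remove 16): not present, no change. Set: {5, 7, c, g, u}
Event 9 (remove g): removed. Set: {5, 7, c, u}
Event 10 (add u): already present, no change. Set: {5, 7, c, u}

Final set: {5, 7, c, u} (size 4)
o is NOT in the final set.

Answer: no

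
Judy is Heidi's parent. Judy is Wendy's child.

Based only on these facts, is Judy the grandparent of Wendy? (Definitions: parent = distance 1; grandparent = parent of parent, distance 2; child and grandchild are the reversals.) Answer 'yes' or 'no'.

Answer: no

Derivation:
Reconstructing the parent chain from the given facts:
  Wendy -> Judy -> Heidi
(each arrow means 'parent of the next')
Positions in the chain (0 = top):
  position of Wendy: 0
  position of Judy: 1
  position of Heidi: 2

Judy is at position 1, Wendy is at position 0; signed distance (j - i) = -1.
'grandparent' requires j - i = 2. Actual distance is -1, so the relation does NOT hold.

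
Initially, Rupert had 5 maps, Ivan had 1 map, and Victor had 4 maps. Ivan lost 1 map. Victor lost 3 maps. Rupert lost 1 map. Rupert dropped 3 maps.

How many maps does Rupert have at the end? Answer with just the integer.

Tracking counts step by step:
Start: Rupert=5, Ivan=1, Victor=4
Event 1 (Ivan -1): Ivan: 1 -> 0. State: Rupert=5, Ivan=0, Victor=4
Event 2 (Victor -3): Victor: 4 -> 1. State: Rupert=5, Ivan=0, Victor=1
Event 3 (Rupert -1): Rupert: 5 -> 4. State: Rupert=4, Ivan=0, Victor=1
Event 4 (Rupert -3): Rupert: 4 -> 1. State: Rupert=1, Ivan=0, Victor=1

Rupert's final count: 1

Answer: 1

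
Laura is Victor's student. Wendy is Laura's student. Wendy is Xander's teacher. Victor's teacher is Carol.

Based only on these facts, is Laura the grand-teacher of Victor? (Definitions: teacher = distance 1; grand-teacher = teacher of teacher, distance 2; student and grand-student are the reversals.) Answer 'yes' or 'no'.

Reconstructing the teacher chain from the given facts:
  Carol -> Victor -> Laura -> Wendy -> Xander
(each arrow means 'teacher of the next')
Positions in the chain (0 = top):
  position of Carol: 0
  position of Victor: 1
  position of Laura: 2
  position of Wendy: 3
  position of Xander: 4

Laura is at position 2, Victor is at position 1; signed distance (j - i) = -1.
'grand-teacher' requires j - i = 2. Actual distance is -1, so the relation does NOT hold.

Answer: no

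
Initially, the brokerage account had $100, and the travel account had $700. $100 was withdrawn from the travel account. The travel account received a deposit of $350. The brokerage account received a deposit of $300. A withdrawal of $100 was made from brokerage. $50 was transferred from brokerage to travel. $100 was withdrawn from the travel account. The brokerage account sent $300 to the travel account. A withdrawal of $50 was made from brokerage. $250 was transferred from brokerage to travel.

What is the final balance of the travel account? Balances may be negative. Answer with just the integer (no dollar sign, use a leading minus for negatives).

Tracking account balances step by step:
Start: brokerage=100, travel=700
Event 1 (withdraw 100 from travel): travel: 700 - 100 = 600. Balances: brokerage=100, travel=600
Event 2 (deposit 350 to travel): travel: 600 + 350 = 950. Balances: brokerage=100, travel=950
Event 3 (deposit 300 to brokerage): brokerage: 100 + 300 = 400. Balances: brokerage=400, travel=950
Event 4 (withdraw 100 from brokerage): brokerage: 400 - 100 = 300. Balances: brokerage=300, travel=950
Event 5 (transfer 50 brokerage -> travel): brokerage: 300 - 50 = 250, travel: 950 + 50 = 1000. Balances: brokerage=250, travel=1000
Event 6 (withdraw 100 from travel): travel: 1000 - 100 = 900. Balances: brokerage=250, travel=900
Event 7 (transfer 300 brokerage -> travel): brokerage: 250 - 300 = -50, travel: 900 + 300 = 1200. Balances: brokerage=-50, travel=1200
Event 8 (withdraw 50 from brokerage): brokerage: -50 - 50 = -100. Balances: brokerage=-100, travel=1200
Event 9 (transfer 250 brokerage -> travel): brokerage: -100 - 250 = -350, travel: 1200 + 250 = 1450. Balances: brokerage=-350, travel=1450

Final balance of travel: 1450

Answer: 1450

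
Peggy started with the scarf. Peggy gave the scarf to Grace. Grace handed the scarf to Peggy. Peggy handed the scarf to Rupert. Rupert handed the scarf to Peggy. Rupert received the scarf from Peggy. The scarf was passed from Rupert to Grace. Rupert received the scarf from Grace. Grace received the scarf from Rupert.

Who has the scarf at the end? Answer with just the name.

Tracking the scarf through each event:
Start: Peggy has the scarf.
After event 1: Grace has the scarf.
After event 2: Peggy has the scarf.
After event 3: Rupert has the scarf.
After event 4: Peggy has the scarf.
After event 5: Rupert has the scarf.
After event 6: Grace has the scarf.
After event 7: Rupert has the scarf.
After event 8: Grace has the scarf.

Answer: Grace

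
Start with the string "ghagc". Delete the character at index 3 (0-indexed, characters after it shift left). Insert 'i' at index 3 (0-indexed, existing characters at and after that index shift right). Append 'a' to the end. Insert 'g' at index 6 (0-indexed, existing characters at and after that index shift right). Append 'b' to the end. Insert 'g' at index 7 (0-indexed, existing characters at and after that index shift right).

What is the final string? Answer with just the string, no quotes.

Applying each edit step by step:
Start: "ghagc"
Op 1 (delete idx 3 = 'g'): "ghagc" -> "ghac"
Op 2 (insert 'i' at idx 3): "ghac" -> "ghaic"
Op 3 (append 'a'): "ghaic" -> "ghaica"
Op 4 (insert 'g' at idx 6): "ghaica" -> "ghaicag"
Op 5 (append 'b'): "ghaicag" -> "ghaicagb"
Op 6 (insert 'g' at idx 7): "ghaicagb" -> "ghaicaggb"

Answer: ghaicaggb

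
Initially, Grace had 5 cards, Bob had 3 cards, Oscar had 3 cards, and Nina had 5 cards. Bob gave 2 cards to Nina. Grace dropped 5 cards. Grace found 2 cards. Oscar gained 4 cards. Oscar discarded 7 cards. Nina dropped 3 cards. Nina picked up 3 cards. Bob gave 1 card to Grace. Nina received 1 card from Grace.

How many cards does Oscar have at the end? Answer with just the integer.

Tracking counts step by step:
Start: Grace=5, Bob=3, Oscar=3, Nina=5
Event 1 (Bob -> Nina, 2): Bob: 3 -> 1, Nina: 5 -> 7. State: Grace=5, Bob=1, Oscar=3, Nina=7
Event 2 (Grace -5): Grace: 5 -> 0. State: Grace=0, Bob=1, Oscar=3, Nina=7
Event 3 (Grace +2): Grace: 0 -> 2. State: Grace=2, Bob=1, Oscar=3, Nina=7
Event 4 (Oscar +4): Oscar: 3 -> 7. State: Grace=2, Bob=1, Oscar=7, Nina=7
Event 5 (Oscar -7): Oscar: 7 -> 0. State: Grace=2, Bob=1, Oscar=0, Nina=7
Event 6 (Nina -3): Nina: 7 -> 4. State: Grace=2, Bob=1, Oscar=0, Nina=4
Event 7 (Nina +3): Nina: 4 -> 7. State: Grace=2, Bob=1, Oscar=0, Nina=7
Event 8 (Bob -> Grace, 1): Bob: 1 -> 0, Grace: 2 -> 3. State: Grace=3, Bob=0, Oscar=0, Nina=7
Event 9 (Grace -> Nina, 1): Grace: 3 -> 2, Nina: 7 -> 8. State: Grace=2, Bob=0, Oscar=0, Nina=8

Oscar's final count: 0

Answer: 0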